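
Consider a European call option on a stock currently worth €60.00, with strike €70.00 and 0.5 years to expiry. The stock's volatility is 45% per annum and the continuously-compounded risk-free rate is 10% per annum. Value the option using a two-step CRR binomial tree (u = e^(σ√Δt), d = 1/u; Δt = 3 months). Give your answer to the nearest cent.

CRR parameters: u = e^(σ√Δt) = e^(0.45·√0.25) = 1.2523, d = 1/u = 0.7985
Per-period rate: rΔt = 0.1·0.25 = 0.025, so R = e^0.025 = 1.0253
Risk-neutral probability p = (e^0.025 − 0.7985)/(1.2523 − 0.7985) = 0.2268/0.4538 = 0.4998
Terminal stock prices: S_uu = 94.1, S_ud = 60, S_dd = 38.26
Terminal payoffs (S − K): max(24.1, 0) = 24.1, max(-10, 0) = 0, max(-31.74, 0) = 0
Node u (S = 75.14): V_u = e^(−0.025)·[0.4998·24.0987 + 0.5002·0.0000] = 11.7465
Node d (S = 47.91): V_d = e^(−0.025)·[0.4998·0.0000 + 0.5002·0.0000] = 0.0000
Node 0 (S = 60): V_0 = e^(−0.025)·[0.4998·11.7465 + 0.5002·0.0000] = 5.7256

€5.73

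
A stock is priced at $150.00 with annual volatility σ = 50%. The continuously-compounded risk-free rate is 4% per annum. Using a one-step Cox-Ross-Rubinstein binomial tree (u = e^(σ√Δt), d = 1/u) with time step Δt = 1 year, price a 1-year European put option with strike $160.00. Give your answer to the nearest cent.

$38.68

CRR parameters: u = e^(σ√Δt) = e^(0.5·√1) = 1.6487, d = 1/u = 0.6065
Per-period rate: rΔt = 0.04·1 = 0.04, so R = e^0.04 = 1.0408
Risk-neutral probability p = (e^0.04 − 0.6065)/(1.6487 − 0.6065) = 0.4343/1.0422 = 0.4167
Terminal stock prices: S_u = 247.3, S_d = 90.98
Terminal payoffs (K − S): max(-87.31, 0) = 0, max(69.02, 0) = 69.02
Node 0 (S = 150): V_0 = e^(−0.04)·[0.4167·0.0000 + 0.5833·69.0204] = 38.6810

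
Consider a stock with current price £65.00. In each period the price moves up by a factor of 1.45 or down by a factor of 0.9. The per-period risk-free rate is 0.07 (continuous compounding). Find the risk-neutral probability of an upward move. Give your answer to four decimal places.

Risk-neutral probability p = (e^0.07 − 0.9)/(1.45 − 0.9) = 0.1725/0.5500 = 0.3137

p = 0.3137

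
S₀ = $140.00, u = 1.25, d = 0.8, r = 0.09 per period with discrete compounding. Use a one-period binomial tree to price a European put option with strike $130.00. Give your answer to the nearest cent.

Risk-neutral probability p = (1 + 0.09 − 0.8)/(1.25 − 0.8) = 0.2900/0.4500 = 0.6444
Terminal stock prices: S_u = 175, S_d = 112
Terminal payoffs (K − S): max(-45, 0) = 0, max(18, 0) = 18
Node 0 (S = 140): V_0 = 1/1.09·[0.6444·0.0000 + 0.3556·18.0000] = 5.8716

$5.87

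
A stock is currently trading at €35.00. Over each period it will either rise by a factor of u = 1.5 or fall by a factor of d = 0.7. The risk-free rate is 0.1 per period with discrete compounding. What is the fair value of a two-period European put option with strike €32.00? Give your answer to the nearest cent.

Risk-neutral probability p = (1 + 0.1 − 0.7)/(1.5 − 0.7) = 0.4000/0.8000 = 0.5000
Terminal stock prices: S_uu = 78.75, S_ud = 36.75, S_dd = 17.15
Terminal payoffs (K − S): max(-46.75, 0) = 0, max(-4.75, 0) = 0, max(14.85, 0) = 14.85
Node u (S = 52.5): V_u = 1/1.1·[0.5000·0.0000 + 0.5000·0.0000] = 0.0000
Node d (S = 24.5): V_d = 1/1.1·[0.5000·0.0000 + 0.5000·14.8500] = 6.7500
Node 0 (S = 35): V_0 = 1/1.1·[0.5000·0.0000 + 0.5000·6.7500] = 3.0682

€3.07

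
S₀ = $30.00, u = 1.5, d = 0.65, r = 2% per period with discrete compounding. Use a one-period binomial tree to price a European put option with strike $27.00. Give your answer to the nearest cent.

$4.15

Risk-neutral probability p = (1 + 0.02 − 0.65)/(1.5 − 0.65) = 0.3700/0.8500 = 0.4353
Terminal stock prices: S_u = 45, S_d = 19.5
Terminal payoffs (K − S): max(-18, 0) = 0, max(7.5, 0) = 7.5
Node 0 (S = 30): V_0 = 1/1.02·[0.4353·0.0000 + 0.5647·7.5000] = 4.1522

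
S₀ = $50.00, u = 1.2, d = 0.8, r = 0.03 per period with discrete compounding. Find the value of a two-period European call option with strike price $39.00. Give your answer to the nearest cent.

$14.43

Risk-neutral probability p = (1 + 0.03 − 0.8)/(1.2 − 0.8) = 0.2300/0.4000 = 0.5750
Terminal stock prices: S_uu = 72, S_ud = 48, S_dd = 32
Terminal payoffs (S − K): max(33, 0) = 33, max(9, 0) = 9, max(-7, 0) = 0
Node u (S = 60): V_u = 1/1.03·[0.5750·33.0000 + 0.4250·9.0000] = 22.1359
Node d (S = 40): V_d = 1/1.03·[0.5750·9.0000 + 0.4250·0.0000] = 5.0243
Node 0 (S = 50): V_0 = 1/1.03·[0.5750·22.1359 + 0.4250·5.0243] = 14.4306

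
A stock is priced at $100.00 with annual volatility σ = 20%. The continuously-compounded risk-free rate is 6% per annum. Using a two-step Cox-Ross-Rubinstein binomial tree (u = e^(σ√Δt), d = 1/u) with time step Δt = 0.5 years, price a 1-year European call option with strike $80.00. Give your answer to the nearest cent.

CRR parameters: u = e^(σ√Δt) = e^(0.2·√0.5) = 1.1519, d = 1/u = 0.8681
Per-period rate: rΔt = 0.06·0.5 = 0.03, so R = e^0.03 = 1.0305
Risk-neutral probability p = (e^0.03 − 0.8681)/(1.1519 − 0.8681) = 0.1623/0.2838 = 0.5720
Terminal stock prices: S_uu = 132.7, S_ud = 100, S_dd = 75.36
Terminal payoffs (S − K): max(52.69, 0) = 52.69, max(20, 0) = 20, max(-4.636, 0) = 0
Node u (S = 115.2): V_u = e^(−0.03)·[0.5720·52.6896 + 0.4280·20.0000] = 37.5553
Node d (S = 86.81): V_d = e^(−0.03)·[0.5720·20.0000 + 0.4280·0.0000] = 11.1023
Node 0 (S = 100): V_0 = e^(−0.03)·[0.5720·37.5553 + 0.4280·11.1023] = 25.4586

$25.46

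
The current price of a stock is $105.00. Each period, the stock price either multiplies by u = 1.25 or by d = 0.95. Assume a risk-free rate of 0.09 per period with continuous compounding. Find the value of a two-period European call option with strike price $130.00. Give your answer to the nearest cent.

$6.57

Risk-neutral probability p = (e^0.09 − 0.95)/(1.25 − 0.95) = 0.1442/0.3000 = 0.4806
Terminal stock prices: S_uu = 164.1, S_ud = 124.7, S_dd = 94.76
Terminal payoffs (S − K): max(34.06, 0) = 34.06, max(-5.312, 0) = 0, max(-35.24, 0) = 0
Node u (S = 131.2): V_u = e^(−0.09)·[0.4806·34.0625 + 0.5194·0.0000] = 14.9609
Node d (S = 99.75): V_d = e^(−0.09)·[0.4806·0.0000 + 0.5194·0.0000] = 0.0000
Node 0 (S = 105): V_0 = e^(−0.09)·[0.4806·14.9609 + 0.5194·0.0000] = 6.5711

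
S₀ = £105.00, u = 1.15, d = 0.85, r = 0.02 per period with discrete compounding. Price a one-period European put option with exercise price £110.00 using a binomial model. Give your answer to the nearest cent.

Risk-neutral probability p = (1 + 0.02 − 0.85)/(1.15 − 0.85) = 0.1700/0.3000 = 0.5667
Terminal stock prices: S_u = 120.7, S_d = 89.25
Terminal payoffs (K − S): max(-10.75, 0) = 0, max(20.75, 0) = 20.75
Node 0 (S = 105): V_0 = 1/1.02·[0.5667·0.0000 + 0.4333·20.7500] = 8.8154

£8.82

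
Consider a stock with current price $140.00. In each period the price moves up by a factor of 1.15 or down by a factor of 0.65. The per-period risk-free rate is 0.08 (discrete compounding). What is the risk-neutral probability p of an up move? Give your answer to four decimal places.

p = 0.8600

Risk-neutral probability p = (1 + 0.08 − 0.65)/(1.15 − 0.65) = 0.4300/0.5000 = 0.8600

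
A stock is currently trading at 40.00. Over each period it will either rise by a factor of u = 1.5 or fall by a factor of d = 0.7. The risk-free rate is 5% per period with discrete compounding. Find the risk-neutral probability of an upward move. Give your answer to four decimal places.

p = 0.4375

Risk-neutral probability p = (1 + 0.05 − 0.7)/(1.5 − 0.7) = 0.3500/0.8000 = 0.4375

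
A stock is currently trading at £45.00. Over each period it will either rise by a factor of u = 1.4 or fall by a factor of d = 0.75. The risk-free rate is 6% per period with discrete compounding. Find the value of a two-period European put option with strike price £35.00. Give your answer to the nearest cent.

Risk-neutral probability p = (1 + 0.06 − 0.75)/(1.4 − 0.75) = 0.3100/0.6500 = 0.4769
Terminal stock prices: S_uu = 88.2, S_ud = 47.25, S_dd = 25.31
Terminal payoffs (K − S): max(-53.2, 0) = 0, max(-12.25, 0) = 0, max(9.688, 0) = 9.688
Node u (S = 63): V_u = 1/1.06·[0.4769·0.0000 + 0.5231·0.0000] = 0.0000
Node d (S = 33.75): V_d = 1/1.06·[0.4769·0.0000 + 0.5231·9.6875] = 4.7805
Node 0 (S = 45): V_0 = 1/1.06·[0.4769·0.0000 + 0.5231·4.7805] = 2.3590

£2.36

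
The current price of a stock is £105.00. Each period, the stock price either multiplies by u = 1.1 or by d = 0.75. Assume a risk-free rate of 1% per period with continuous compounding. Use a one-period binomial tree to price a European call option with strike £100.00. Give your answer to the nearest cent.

£11.40

Risk-neutral probability p = (e^0.01 − 0.75)/(1.1 − 0.75) = 0.2601/0.3500 = 0.7430
Terminal stock prices: S_u = 115.5, S_d = 78.75
Terminal payoffs (S − K): max(15.5, 0) = 15.5, max(-21.25, 0) = 0
Node 0 (S = 105): V_0 = e^(−0.01)·[0.7430·15.5000 + 0.2570·0.0000] = 11.4019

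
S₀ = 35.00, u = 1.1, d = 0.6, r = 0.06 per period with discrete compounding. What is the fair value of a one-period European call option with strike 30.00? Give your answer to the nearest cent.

Risk-neutral probability p = (1 + 0.06 − 0.6)/(1.1 − 0.6) = 0.4600/0.5000 = 0.9200
Terminal stock prices: S_u = 38.5, S_d = 21
Terminal payoffs (S − K): max(8.5, 0) = 8.5, max(-9, 0) = 0
Node 0 (S = 35): V_0 = 1/1.06·[0.9200·8.5000 + 0.0800·0.0000] = 7.3774

7.38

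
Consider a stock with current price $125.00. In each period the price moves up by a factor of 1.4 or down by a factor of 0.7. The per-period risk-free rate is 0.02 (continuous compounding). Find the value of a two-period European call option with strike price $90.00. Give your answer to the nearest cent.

Risk-neutral probability p = (e^0.02 − 0.7)/(1.4 − 0.7) = 0.3202/0.7000 = 0.4574
Terminal stock prices: S_uu = 245, S_ud = 122.5, S_dd = 61.25
Terminal payoffs (S − K): max(155, 0) = 155, max(32.5, 0) = 32.5, max(-28.75, 0) = 0
Node u (S = 175): V_u = e^(−0.02)·[0.4574·155.0000 + 0.5426·32.5000] = 86.7821
Node d (S = 87.5): V_d = e^(−0.02)·[0.4574·32.5000 + 0.5426·0.0000] = 14.5721
Node 0 (S = 125): V_0 = e^(−0.02)·[0.4574·86.7821 + 0.5426·14.5721] = 46.6606

$46.66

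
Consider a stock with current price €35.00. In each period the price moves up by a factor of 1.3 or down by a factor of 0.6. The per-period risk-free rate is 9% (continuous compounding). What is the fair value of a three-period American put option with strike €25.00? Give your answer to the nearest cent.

€1.70

Risk-neutral probability p = (e^0.09 − 0.6)/(1.3 − 0.6) = 0.4942/0.7000 = 0.7060
Terminal stock prices: S_uuu = 76.89, S_uud = 35.49, S_udd = 16.38, S_ddd = 7.56
Terminal payoffs (K − S): max(-51.89, 0) = 0, max(-10.49, 0) = 0, max(8.62, 0) = 8.62, max(17.44, 0) = 17.44
Node uu (S = 59.15): continuation = e^(−0.09)·[0.7060·0.0000 + 0.2940·0.0000] = 0.0000; exercise value = 0.0000 ≤ continuation, so V_uu = 0.0000
Node ud (S = 27.3): continuation = e^(−0.09)·[0.7060·0.0000 + 0.2940·8.6200] = 2.3164; exercise value = 0.0000 ≤ continuation, so V_ud = 2.3164
Node dd (S = 12.6): continuation = e^(−0.09)·[0.7060·8.6200 + 0.2940·17.4400] = 10.2483; exercise value = 12.4000 > continuation, so V_dd = 12.4000 (exercise)
Node u (S = 45.5): continuation = e^(−0.09)·[0.7060·0.0000 + 0.2940·2.3164] = 0.6225; exercise value = 0.0000 ≤ continuation, so V_u = 0.6225
Node d (S = 21): continuation = e^(−0.09)·[0.7060·2.3164 + 0.2940·12.4000] = 4.8268; exercise value = 4.0000 ≤ continuation, so V_d = 4.8268
Node 0 (S = 35): continuation = e^(−0.09)·[0.7060·0.6225 + 0.2940·4.8268] = 1.6987; exercise value = 0.0000 ≤ continuation, so V_0 = 1.6987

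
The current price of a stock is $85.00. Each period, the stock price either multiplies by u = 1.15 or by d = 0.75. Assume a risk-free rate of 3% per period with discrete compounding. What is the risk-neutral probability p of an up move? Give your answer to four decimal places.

Risk-neutral probability p = (1 + 0.03 − 0.75)/(1.15 − 0.75) = 0.2800/0.4000 = 0.7000

p = 0.7000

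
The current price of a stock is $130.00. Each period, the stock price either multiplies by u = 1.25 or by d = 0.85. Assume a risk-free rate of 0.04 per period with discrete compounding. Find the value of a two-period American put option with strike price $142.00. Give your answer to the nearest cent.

Risk-neutral probability p = (1 + 0.04 − 0.85)/(1.25 − 0.85) = 0.1900/0.4000 = 0.4750
Terminal stock prices: S_uu = 203.1, S_ud = 138.1, S_dd = 93.92
Terminal payoffs (K − S): max(-61.12, 0) = 0, max(3.875, 0) = 3.875, max(48.08, 0) = 48.08
Node u (S = 162.5): continuation = 1/1.04·[0.4750·0.0000 + 0.5250·3.8750] = 1.9561; exercise value = 0.0000 ≤ continuation, so V_u = 1.9561
Node d (S = 110.5): continuation = 1/1.04·[0.4750·3.8750 + 0.5250·48.0750] = 26.0385; exercise value = 31.5000 > continuation, so V_d = 31.5000 (exercise)
Node 0 (S = 130): continuation = 1/1.04·[0.4750·1.9561 + 0.5250·31.5000] = 16.7949; exercise value = 12.0000 ≤ continuation, so V_0 = 16.7949

$16.79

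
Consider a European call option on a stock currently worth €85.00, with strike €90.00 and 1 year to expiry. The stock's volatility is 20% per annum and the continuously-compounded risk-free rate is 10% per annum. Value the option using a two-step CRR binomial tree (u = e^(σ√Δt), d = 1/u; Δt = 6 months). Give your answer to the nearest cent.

CRR parameters: u = e^(σ√Δt) = e^(0.2·√0.5) = 1.1519, d = 1/u = 0.8681
Per-period rate: rΔt = 0.1·0.5 = 0.05, so R = e^0.05 = 1.0513
Risk-neutral probability p = (e^0.05 − 0.8681)/(1.1519 − 0.8681) = 0.1831/0.2838 = 0.6454
Terminal stock prices: S_uu = 112.8, S_ud = 85, S_dd = 64.06
Terminal payoffs (S − K): max(22.79, 0) = 22.79, max(-5, 0) = 0, max(-25.94, 0) = 0
Node u (S = 97.91): V_u = e^(−0.05)·[0.6454·22.7862 + 0.3546·0.0000] = 13.9884
Node d (S = 73.79): V_d = e^(−0.05)·[0.6454·0.0000 + 0.3546·0.0000] = 0.0000
Node 0 (S = 85): V_0 = e^(−0.05)·[0.6454·13.9884 + 0.3546·0.0000] = 8.5874

€8.59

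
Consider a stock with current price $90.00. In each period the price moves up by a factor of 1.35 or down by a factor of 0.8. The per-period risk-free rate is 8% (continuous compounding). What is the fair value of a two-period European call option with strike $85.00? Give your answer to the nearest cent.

$23.06

Risk-neutral probability p = (e^0.08 − 0.8)/(1.35 − 0.8) = 0.2833/0.5500 = 0.5151
Terminal stock prices: S_uu = 164, S_ud = 97.2, S_dd = 57.6
Terminal payoffs (S − K): max(79.03, 0) = 79.03, max(12.2, 0) = 12.2, max(-27.4, 0) = 0
Node u (S = 121.5): V_u = e^(−0.08)·[0.5151·79.0250 + 0.4849·12.2000] = 43.0351
Node d (S = 72): V_d = e^(−0.08)·[0.5151·12.2000 + 0.4849·0.0000] = 5.8007
Node 0 (S = 90): V_0 = e^(−0.08)·[0.5151·43.0351 + 0.4849·5.8007] = 23.0585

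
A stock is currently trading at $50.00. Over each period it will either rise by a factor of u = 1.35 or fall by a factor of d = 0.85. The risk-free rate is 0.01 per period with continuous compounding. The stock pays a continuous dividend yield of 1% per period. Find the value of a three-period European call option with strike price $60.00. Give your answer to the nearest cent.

$4.85

Per-period risk-free factor R = e^0.01 = 1.0101; dividend-adjusted growth = e^(0.01−0.01) = 1.0000.
Risk-neutral probability p = (1.0000 − 0.85)/(1.35 − 0.85) = 0.1500/0.5000 = 0.3000
Terminal stock prices: S_uuu = 123, S_uud = 77.46, S_udd = 48.77, S_ddd = 30.71
Terminal payoffs (S − K): max(63.02, 0) = 63.02, max(17.46, 0) = 17.46, max(-11.23, 0) = 0, max(-29.29, 0) = 0
Node uu (S = 91.13): V_uu = e^(−0.01)·[0.3000·63.0188 + 0.7000·17.4563] = 30.8153
Node ud (S = 57.38): V_ud = e^(−0.01)·[0.3000·17.4563 + 0.7000·0.0000] = 5.1848
Node dd (S = 36.12): V_dd = e^(−0.01)·[0.3000·0.0000 + 0.7000·0.0000] = 0.0000
Node u (S = 67.5): V_u = e^(−0.01)·[0.3000·30.8153 + 0.7000·5.1848] = 12.7458
Node d (S = 42.5): V_d = e^(−0.01)·[0.3000·5.1848 + 0.7000·0.0000] = 1.5400
Node 0 (S = 50): V_0 = e^(−0.01)·[0.3000·12.7458 + 0.7000·1.5400] = 4.8529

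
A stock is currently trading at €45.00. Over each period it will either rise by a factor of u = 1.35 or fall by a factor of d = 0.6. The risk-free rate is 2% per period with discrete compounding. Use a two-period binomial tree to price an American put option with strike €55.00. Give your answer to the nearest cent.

Risk-neutral probability p = (1 + 0.02 − 0.6)/(1.35 − 0.6) = 0.4200/0.7500 = 0.5600
Terminal stock prices: S_uu = 82.01, S_ud = 36.45, S_dd = 16.2
Terminal payoffs (K − S): max(-27.01, 0) = 0, max(18.55, 0) = 18.55, max(38.8, 0) = 38.8
Node u (S = 60.75): continuation = 1/1.02·[0.5600·0.0000 + 0.4400·18.5500] = 8.0020; exercise value = 0.0000 ≤ continuation, so V_u = 8.0020
Node d (S = 27): continuation = 1/1.02·[0.5600·18.5500 + 0.4400·38.8000] = 26.9216; exercise value = 28.0000 > continuation, so V_d = 28.0000 (exercise)
Node 0 (S = 45): continuation = 1/1.02·[0.5600·8.0020 + 0.4400·28.0000] = 16.4717; exercise value = 10.0000 ≤ continuation, so V_0 = 16.4717

€16.47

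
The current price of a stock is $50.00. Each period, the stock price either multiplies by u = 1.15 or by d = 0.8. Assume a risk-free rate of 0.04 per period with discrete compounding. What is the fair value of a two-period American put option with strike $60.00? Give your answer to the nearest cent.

Risk-neutral probability p = (1 + 0.04 − 0.8)/(1.15 − 0.8) = 0.2400/0.3500 = 0.6857
Terminal stock prices: S_uu = 66.12, S_ud = 46, S_dd = 32
Terminal payoffs (K − S): max(-6.125, 0) = 0, max(14, 0) = 14, max(28, 0) = 28
Node u (S = 57.5): continuation = 1/1.04·[0.6857·0.0000 + 0.3143·14.0000] = 4.2308; exercise value = 2.5000 ≤ continuation, so V_u = 4.2308
Node d (S = 40): continuation = 1/1.04·[0.6857·14.0000 + 0.3143·28.0000] = 17.6923; exercise value = 20.0000 > continuation, so V_d = 20.0000 (exercise)
Node 0 (S = 50): continuation = 1/1.04·[0.6857·4.2308 + 0.3143·20.0000] = 8.8335; exercise value = 10.0000 > continuation, so V_0 = 10.0000 (exercise)

$10.00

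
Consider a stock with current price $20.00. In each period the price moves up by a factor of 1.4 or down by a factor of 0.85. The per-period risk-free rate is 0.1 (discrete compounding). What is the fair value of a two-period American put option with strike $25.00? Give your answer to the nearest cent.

Risk-neutral probability p = (1 + 0.1 − 0.85)/(1.4 − 0.85) = 0.2500/0.5500 = 0.4545
Terminal stock prices: S_uu = 39.2, S_ud = 23.8, S_dd = 14.45
Terminal payoffs (K − S): max(-14.2, 0) = 0, max(1.2, 0) = 1.2, max(10.55, 0) = 10.55
Node u (S = 28): continuation = 1/1.1·[0.4545·0.0000 + 0.5455·1.2000] = 0.5950; exercise value = 0.0000 ≤ continuation, so V_u = 0.5950
Node d (S = 17): continuation = 1/1.1·[0.4545·1.2000 + 0.5455·10.5500] = 5.7273; exercise value = 8.0000 > continuation, so V_d = 8.0000 (exercise)
Node 0 (S = 20): continuation = 1/1.1·[0.4545·0.5950 + 0.5455·8.0000] = 4.2128; exercise value = 5.0000 > continuation, so V_0 = 5.0000 (exercise)

$5.00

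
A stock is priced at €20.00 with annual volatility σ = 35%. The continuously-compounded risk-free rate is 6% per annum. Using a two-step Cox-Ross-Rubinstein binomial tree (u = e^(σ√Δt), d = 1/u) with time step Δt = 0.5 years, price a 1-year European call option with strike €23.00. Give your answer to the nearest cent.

CRR parameters: u = e^(σ√Δt) = e^(0.35·√0.5) = 1.2808, d = 1/u = 0.7808
Per-period rate: rΔt = 0.06·0.5 = 0.03, so R = e^0.03 = 1.0305
Risk-neutral probability p = (e^0.03 − 0.7808)/(1.2808 − 0.7808) = 0.2497/0.5000 = 0.4993
Terminal stock prices: S_uu = 32.81, S_ud = 20, S_dd = 12.19
Terminal payoffs (S − K): max(9.809, 0) = 9.809, max(-3, 0) = 0, max(-10.81, 0) = 0
Node u (S = 25.62): V_u = e^(−0.03)·[0.4993·9.8091 + 0.5007·0.0000] = 4.7534
Node d (S = 15.62): V_d = e^(−0.03)·[0.4993·0.0000 + 0.5007·0.0000] = 0.0000
Node 0 (S = 20): V_0 = e^(−0.03)·[0.4993·4.7534 + 0.5007·0.0000] = 2.3034

€2.30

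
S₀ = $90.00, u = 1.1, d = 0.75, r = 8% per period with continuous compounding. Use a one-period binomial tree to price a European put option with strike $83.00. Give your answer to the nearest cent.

$0.68

Risk-neutral probability p = (e^0.08 − 0.75)/(1.1 − 0.75) = 0.3333/0.3500 = 0.9522
Terminal stock prices: S_u = 99, S_d = 67.5
Terminal payoffs (K − S): max(-16, 0) = 0, max(15.5, 0) = 15.5
Node 0 (S = 90): V_0 = e^(−0.08)·[0.9522·0.0000 + 0.0478·15.5000] = 0.6832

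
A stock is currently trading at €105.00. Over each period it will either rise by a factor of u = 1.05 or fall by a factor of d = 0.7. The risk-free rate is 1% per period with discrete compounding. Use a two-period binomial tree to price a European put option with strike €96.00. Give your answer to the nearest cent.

Risk-neutral probability p = (1 + 0.01 − 0.7)/(1.05 − 0.7) = 0.3100/0.3500 = 0.8857
Terminal stock prices: S_uu = 115.8, S_ud = 77.17, S_dd = 51.45
Terminal payoffs (K − S): max(-19.76, 0) = 0, max(18.83, 0) = 18.83, max(44.55, 0) = 44.55
Node u (S = 110.2): V_u = 1/1.01·[0.8857·0.0000 + 0.1143·18.8250] = 2.1301
Node d (S = 73.5): V_d = 1/1.01·[0.8857·18.8250 + 0.1143·44.5500] = 21.5495
Node 0 (S = 105): V_0 = 1/1.01·[0.8857·2.1301 + 0.1143·21.5495] = 4.3064

€4.31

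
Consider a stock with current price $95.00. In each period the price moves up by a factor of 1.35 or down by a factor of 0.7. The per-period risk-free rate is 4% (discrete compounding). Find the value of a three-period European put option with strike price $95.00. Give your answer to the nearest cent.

Risk-neutral probability p = (1 + 0.04 − 0.7)/(1.35 − 0.7) = 0.3400/0.6500 = 0.5231
Terminal stock prices: S_uuu = 233.7, S_uud = 121.2, S_udd = 62.84, S_ddd = 32.58
Terminal payoffs (K − S): max(-138.7, 0) = 0, max(-26.2, 0) = 0, max(32.16, 0) = 32.16, max(62.42, 0) = 62.42
Node uu (S = 173.1): V_uu = 1/1.04·[0.5231·0.0000 + 0.4769·0.0000] = 0.0000
Node ud (S = 89.77): V_ud = 1/1.04·[0.5231·0.0000 + 0.4769·32.1575] = 14.7468
Node dd (S = 46.55): V_dd = 1/1.04·[0.5231·32.1575 + 0.4769·62.4150] = 44.7962
Node u (S = 128.2): V_u = 1/1.04·[0.5231·0.0000 + 0.4769·14.7468] = 6.7626
Node d (S = 66.5): V_d = 1/1.04·[0.5231·14.7468 + 0.4769·44.7962] = 27.9596
Node 0 (S = 95): V_0 = 1/1.04·[0.5231·6.7626 + 0.4769·27.9596] = 16.2230

$16.22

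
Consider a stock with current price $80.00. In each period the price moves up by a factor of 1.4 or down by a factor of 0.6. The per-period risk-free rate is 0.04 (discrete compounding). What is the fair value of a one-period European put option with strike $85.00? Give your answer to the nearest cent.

$16.01

Risk-neutral probability p = (1 + 0.04 − 0.6)/(1.4 − 0.6) = 0.4400/0.8000 = 0.5500
Terminal stock prices: S_u = 112, S_d = 48
Terminal payoffs (K − S): max(-27, 0) = 0, max(37, 0) = 37
Node 0 (S = 80): V_0 = 1/1.04·[0.5500·0.0000 + 0.4500·37.0000] = 16.0096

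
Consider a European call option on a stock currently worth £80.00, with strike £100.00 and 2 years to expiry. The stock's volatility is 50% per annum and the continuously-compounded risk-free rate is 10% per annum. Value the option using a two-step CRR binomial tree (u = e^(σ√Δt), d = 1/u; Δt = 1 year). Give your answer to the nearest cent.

CRR parameters: u = e^(σ√Δt) = e^(0.5·√1) = 1.6487, d = 1/u = 0.6065
Per-period rate: rΔt = 0.1·1 = 0.1, so R = e^0.1 = 1.1052
Risk-neutral probability p = (e^0.1 − 0.6065)/(1.6487 − 0.6065) = 0.4986/1.0422 = 0.4785
Terminal stock prices: S_uu = 217.5, S_ud = 80, S_dd = 29.43
Terminal payoffs (S − K): max(117.5, 0) = 117.5, max(-20, 0) = 0, max(-70.57, 0) = 0
Node u (S = 131.9): V_u = e^(−0.1)·[0.4785·117.4625 + 0.5215·0.0000] = 50.8522
Node d (S = 48.52): V_d = e^(−0.1)·[0.4785·0.0000 + 0.5215·0.0000] = 0.0000
Node 0 (S = 80): V_0 = e^(−0.1)·[0.4785·50.8522 + 0.5215·0.0000] = 22.0151

£22.02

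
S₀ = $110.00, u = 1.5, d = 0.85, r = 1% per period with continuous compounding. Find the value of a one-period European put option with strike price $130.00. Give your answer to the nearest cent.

Risk-neutral probability p = (e^0.01 − 0.85)/(1.5 − 0.85) = 0.1601/0.6500 = 0.2462
Terminal stock prices: S_u = 165, S_d = 93.5
Terminal payoffs (K − S): max(-35, 0) = 0, max(36.5, 0) = 36.5
Node 0 (S = 110): V_0 = e^(−0.01)·[0.2462·0.0000 + 0.7538·36.5000] = 27.2388

$27.24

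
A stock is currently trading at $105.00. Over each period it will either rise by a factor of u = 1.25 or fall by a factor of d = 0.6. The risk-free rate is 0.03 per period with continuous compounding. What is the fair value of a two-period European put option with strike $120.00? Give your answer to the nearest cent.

$26.21

Risk-neutral probability p = (e^0.03 − 0.6)/(1.25 − 0.6) = 0.4305/0.6500 = 0.6622
Terminal stock prices: S_uu = 164.1, S_ud = 78.75, S_dd = 37.8
Terminal payoffs (K − S): max(-44.06, 0) = 0, max(41.25, 0) = 41.25, max(82.2, 0) = 82.2
Node u (S = 131.2): V_u = e^(−0.03)·[0.6622·0.0000 + 0.3378·41.2500] = 13.5209
Node d (S = 63): V_d = e^(−0.03)·[0.6622·41.2500 + 0.3378·82.2000] = 53.4535
Node 0 (S = 105): V_0 = e^(−0.03)·[0.6622·13.5209 + 0.3378·53.4535] = 26.2104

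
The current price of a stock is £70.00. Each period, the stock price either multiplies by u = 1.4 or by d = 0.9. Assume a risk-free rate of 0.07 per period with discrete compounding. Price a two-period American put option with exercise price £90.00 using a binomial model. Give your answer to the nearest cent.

£20.00

Risk-neutral probability p = (1 + 0.07 − 0.9)/(1.4 − 0.9) = 0.1700/0.5000 = 0.3400
Terminal stock prices: S_uu = 137.2, S_ud = 88.2, S_dd = 56.7
Terminal payoffs (K − S): max(-47.2, 0) = 0, max(1.8, 0) = 1.8, max(33.3, 0) = 33.3
Node u (S = 98): continuation = 1/1.07·[0.3400·0.0000 + 0.6600·1.8000] = 1.1103; exercise value = 0.0000 ≤ continuation, so V_u = 1.1103
Node d (S = 63): continuation = 1/1.07·[0.3400·1.8000 + 0.6600·33.3000] = 21.1121; exercise value = 27.0000 > continuation, so V_d = 27.0000 (exercise)
Node 0 (S = 70): continuation = 1/1.07·[0.3400·1.1103 + 0.6600·27.0000] = 17.0070; exercise value = 20.0000 > continuation, so V_0 = 20.0000 (exercise)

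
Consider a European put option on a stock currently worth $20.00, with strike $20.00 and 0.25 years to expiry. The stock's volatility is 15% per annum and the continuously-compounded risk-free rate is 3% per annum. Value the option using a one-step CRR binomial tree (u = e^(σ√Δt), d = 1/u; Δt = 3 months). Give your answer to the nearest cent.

$0.67

CRR parameters: u = e^(σ√Δt) = e^(0.15·√0.25) = 1.0779, d = 1/u = 0.9277
Per-period rate: rΔt = 0.03·0.25 = 0.0075, so R = e^0.0075 = 1.0075
Risk-neutral probability p = (e^0.0075 − 0.9277)/(1.0779 − 0.9277) = 0.0798/0.1501 = 0.5314
Terminal stock prices: S_u = 21.56, S_d = 18.55
Terminal payoffs (K − S): max(-1.558, 0) = 0, max(1.445, 0) = 1.445
Node 0 (S = 20): V_0 = e^(−0.0075)·[0.5314·0.0000 + 0.4686·1.4451] = 0.6721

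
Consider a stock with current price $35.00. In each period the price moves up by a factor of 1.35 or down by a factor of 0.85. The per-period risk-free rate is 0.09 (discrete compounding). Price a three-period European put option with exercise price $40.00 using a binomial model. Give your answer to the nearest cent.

Risk-neutral probability p = (1 + 0.09 − 0.85)/(1.35 − 0.85) = 0.2400/0.5000 = 0.4800
Terminal stock prices: S_uuu = 86.11, S_uud = 54.22, S_udd = 34.14, S_ddd = 21.49
Terminal payoffs (K − S): max(-46.11, 0) = 0, max(-14.22, 0) = 0, max(5.862, 0) = 5.862, max(18.51, 0) = 18.51
Node uu (S = 63.79): V_uu = 1/1.09·[0.4800·0.0000 + 0.5200·0.0000] = 0.0000
Node ud (S = 40.16): V_ud = 1/1.09·[0.4800·0.0000 + 0.5200·5.8619] = 2.7965
Node dd (S = 25.29): V_dd = 1/1.09·[0.4800·5.8619 + 0.5200·18.5056] = 11.4097
Node u (S = 47.25): V_u = 1/1.09·[0.4800·0.0000 + 0.5200·2.7965] = 1.3341
Node d (S = 29.75): V_d = 1/1.09·[0.4800·2.7965 + 0.5200·11.4097] = 6.6747
Node 0 (S = 35): V_0 = 1/1.09·[0.4800·1.3341 + 0.5200·6.6747] = 3.7717

$3.77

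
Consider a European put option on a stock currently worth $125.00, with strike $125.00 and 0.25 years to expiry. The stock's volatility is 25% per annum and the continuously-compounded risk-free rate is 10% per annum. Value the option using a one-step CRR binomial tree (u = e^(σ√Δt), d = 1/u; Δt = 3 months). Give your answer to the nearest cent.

CRR parameters: u = e^(σ√Δt) = e^(0.25·√0.25) = 1.1331, d = 1/u = 0.8825
Per-period rate: rΔt = 0.1·0.25 = 0.025, so R = e^0.025 = 1.0253
Risk-neutral probability p = (e^0.025 − 0.8825)/(1.1331 − 0.8825) = 0.1428/0.2507 = 0.5698
Terminal stock prices: S_u = 141.6, S_d = 110.3
Terminal payoffs (K − S): max(-16.64, 0) = 0, max(14.69, 0) = 14.69
Node 0 (S = 125): V_0 = e^(−0.025)·[0.5698·0.0000 + 0.4302·14.6879] = 6.1629

$6.16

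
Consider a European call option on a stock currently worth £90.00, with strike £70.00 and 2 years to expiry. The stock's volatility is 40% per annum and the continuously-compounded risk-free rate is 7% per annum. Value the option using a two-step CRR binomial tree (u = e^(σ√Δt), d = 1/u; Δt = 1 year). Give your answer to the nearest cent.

CRR parameters: u = e^(σ√Δt) = e^(0.4·√1) = 1.4918, d = 1/u = 0.6703
Per-period rate: rΔt = 0.07·1 = 0.07, so R = e^0.07 = 1.0725
Risk-neutral probability p = (e^0.07 − 0.6703)/(1.4918 − 0.6703) = 0.4022/0.8215 = 0.4896
Terminal stock prices: S_uu = 200.3, S_ud = 90, S_dd = 40.44
Terminal payoffs (S − K): max(130.3, 0) = 130.3, max(20, 0) = 20, max(-29.56, 0) = 0
Node u (S = 134.3): V_u = e^(−0.07)·[0.4896·130.2987 + 0.5104·20.0000] = 68.9967
Node d (S = 60.33): V_d = e^(−0.07)·[0.4896·20.0000 + 0.5104·0.0000] = 9.1295
Node 0 (S = 90): V_0 = e^(−0.07)·[0.4896·68.9967 + 0.5104·9.1295] = 35.8403

£35.84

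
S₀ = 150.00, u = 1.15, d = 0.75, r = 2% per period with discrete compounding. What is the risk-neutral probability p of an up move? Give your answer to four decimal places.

p = 0.6750

Risk-neutral probability p = (1 + 0.02 − 0.75)/(1.15 − 0.75) = 0.2700/0.4000 = 0.6750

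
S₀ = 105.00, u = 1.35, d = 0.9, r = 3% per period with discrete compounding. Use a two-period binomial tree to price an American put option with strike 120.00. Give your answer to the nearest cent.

Risk-neutral probability p = (1 + 0.03 − 0.9)/(1.35 − 0.9) = 0.1300/0.4500 = 0.2889
Terminal stock prices: S_uu = 191.4, S_ud = 127.6, S_dd = 85.05
Terminal payoffs (K − S): max(-71.36, 0) = 0, max(-7.575, 0) = 0, max(34.95, 0) = 34.95
Node u (S = 141.8): continuation = 1/1.03·[0.2889·0.0000 + 0.7111·0.0000] = 0.0000; exercise value = 0.0000 ≤ continuation, so V_u = 0.0000
Node d (S = 94.5): continuation = 1/1.03·[0.2889·0.0000 + 0.7111·34.9500] = 24.1294; exercise value = 25.5000 > continuation, so V_d = 25.5000 (exercise)
Node 0 (S = 105): continuation = 1/1.03·[0.2889·0.0000 + 0.7111·25.5000] = 17.6052; exercise value = 15.0000 ≤ continuation, so V_0 = 17.6052

17.61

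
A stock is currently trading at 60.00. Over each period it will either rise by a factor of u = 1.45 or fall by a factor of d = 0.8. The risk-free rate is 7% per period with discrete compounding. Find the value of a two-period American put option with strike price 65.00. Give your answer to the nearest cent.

9.29

Risk-neutral probability p = (1 + 0.07 − 0.8)/(1.45 − 0.8) = 0.2700/0.6500 = 0.4154
Terminal stock prices: S_uu = 126.2, S_ud = 69.6, S_dd = 38.4
Terminal payoffs (K − S): max(-61.15, 0) = 0, max(-4.6, 0) = 0, max(26.6, 0) = 26.6
Node u (S = 87): continuation = 1/1.07·[0.4154·0.0000 + 0.5846·0.0000] = 0.0000; exercise value = 0.0000 ≤ continuation, so V_u = 0.0000
Node d (S = 48): continuation = 1/1.07·[0.4154·0.0000 + 0.5846·26.6000] = 14.5334; exercise value = 17.0000 > continuation, so V_d = 17.0000 (exercise)
Node 0 (S = 60): continuation = 1/1.07·[0.4154·0.0000 + 0.5846·17.0000] = 9.2883; exercise value = 5.0000 ≤ continuation, so V_0 = 9.2883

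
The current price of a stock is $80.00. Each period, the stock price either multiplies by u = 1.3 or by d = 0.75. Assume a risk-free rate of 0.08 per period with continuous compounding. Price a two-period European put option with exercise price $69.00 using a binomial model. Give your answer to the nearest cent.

Risk-neutral probability p = (e^0.08 − 0.75)/(1.3 − 0.75) = 0.3333/0.5500 = 0.6060
Terminal stock prices: S_uu = 135.2, S_ud = 78, S_dd = 45
Terminal payoffs (K − S): max(-66.2, 0) = 0, max(-9, 0) = 0, max(24, 0) = 24
Node u (S = 104): V_u = e^(−0.08)·[0.6060·0.0000 + 0.3940·0.0000] = 0.0000
Node d (S = 60): V_d = e^(−0.08)·[0.6060·0.0000 + 0.3940·24.0000] = 8.7295
Node 0 (S = 80): V_0 = e^(−0.08)·[0.6060·0.0000 + 0.3940·8.7295] = 3.1752

$3.18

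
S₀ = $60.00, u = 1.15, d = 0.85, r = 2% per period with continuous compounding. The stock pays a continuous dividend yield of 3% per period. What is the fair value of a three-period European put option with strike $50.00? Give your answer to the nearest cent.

$1.93

Per-period risk-free factor R = e^0.02 = 1.0202; dividend-adjusted growth = e^(0.02−0.03) = 0.9900.
Risk-neutral probability p = (0.9900 − 0.85)/(1.15 − 0.85) = 0.1400/0.3000 = 0.4668
Terminal stock prices: S_uuu = 91.25, S_uud = 67.45, S_udd = 49.85, S_ddd = 36.85
Terminal payoffs (K − S): max(-41.25, 0) = 0, max(-17.45, 0) = 0, max(0.1475, 0) = 0.1475, max(13.15, 0) = 13.15
Node uu (S = 79.35): V_uu = e^(−0.02)·[0.4668·0.0000 + 0.5332·0.0000] = 0.0000
Node ud (S = 58.65): V_ud = e^(−0.02)·[0.4668·0.0000 + 0.5332·0.1475] = 0.0771
Node dd (S = 43.35): V_dd = e^(−0.02)·[0.4668·0.1475 + 0.5332·13.1525] = 6.9411
Node u (S = 69): V_u = e^(−0.02)·[0.4668·0.0000 + 0.5332·0.0771] = 0.0403
Node d (S = 51): V_d = e^(−0.02)·[0.4668·0.0771 + 0.5332·6.9411] = 3.6628
Node 0 (S = 60): V_0 = e^(−0.02)·[0.4668·0.0403 + 0.5332·3.6628] = 1.9326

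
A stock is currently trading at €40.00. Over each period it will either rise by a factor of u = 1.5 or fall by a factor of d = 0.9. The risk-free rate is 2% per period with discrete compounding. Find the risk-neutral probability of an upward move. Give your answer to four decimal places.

p = 0.2000

Risk-neutral probability p = (1 + 0.02 − 0.9)/(1.5 − 0.9) = 0.1200/0.6000 = 0.2000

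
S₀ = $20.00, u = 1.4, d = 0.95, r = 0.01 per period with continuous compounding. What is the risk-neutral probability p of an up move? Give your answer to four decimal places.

Risk-neutral probability p = (e^0.01 − 0.95)/(1.4 − 0.95) = 0.0601/0.4500 = 0.1334

p = 0.1334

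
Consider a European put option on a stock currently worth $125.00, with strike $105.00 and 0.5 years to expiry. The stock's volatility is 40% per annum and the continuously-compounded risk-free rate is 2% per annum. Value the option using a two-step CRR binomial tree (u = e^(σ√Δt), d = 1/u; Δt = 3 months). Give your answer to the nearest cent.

CRR parameters: u = e^(σ√Δt) = e^(0.4·√0.25) = 1.2214, d = 1/u = 0.8187
Per-period rate: rΔt = 0.02·0.25 = 0.005, so R = e^0.005 = 1.0050
Risk-neutral probability p = (e^0.005 − 0.8187)/(1.2214 − 0.8187) = 0.1863/0.4027 = 0.4626
Terminal stock prices: S_uu = 186.5, S_ud = 125, S_dd = 83.79
Terminal payoffs (K − S): max(-81.48, 0) = 0, max(-20, 0) = 0, max(21.21, 0) = 21.21
Node u (S = 152.7): V_u = e^(−0.005)·[0.4626·0.0000 + 0.5374·0.0000] = 0.0000
Node d (S = 102.3): V_d = e^(−0.005)·[0.4626·0.0000 + 0.5374·21.2100] = 11.3411
Node 0 (S = 125): V_0 = e^(−0.005)·[0.4626·0.0000 + 0.5374·11.3411] = 6.0642

$6.06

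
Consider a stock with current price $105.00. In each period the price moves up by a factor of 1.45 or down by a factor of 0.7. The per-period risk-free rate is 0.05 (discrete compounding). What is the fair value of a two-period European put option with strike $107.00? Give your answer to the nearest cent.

$14.52

Risk-neutral probability p = (1 + 0.05 − 0.7)/(1.45 − 0.7) = 0.3500/0.7500 = 0.4667
Terminal stock prices: S_uu = 220.8, S_ud = 106.6, S_dd = 51.45
Terminal payoffs (K − S): max(-113.8, 0) = 0, max(0.425, 0) = 0.425, max(55.55, 0) = 55.55
Node u (S = 152.2): V_u = 1/1.05·[0.4667·0.0000 + 0.5333·0.4250] = 0.2159
Node d (S = 73.5): V_d = 1/1.05·[0.4667·0.4250 + 0.5333·55.5500] = 28.4048
Node 0 (S = 105): V_0 = 1/1.05·[0.4667·0.2159 + 0.5333·28.4048] = 14.5238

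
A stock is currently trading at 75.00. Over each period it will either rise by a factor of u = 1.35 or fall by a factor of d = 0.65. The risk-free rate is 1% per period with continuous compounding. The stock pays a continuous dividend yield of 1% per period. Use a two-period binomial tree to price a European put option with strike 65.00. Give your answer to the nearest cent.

Per-period risk-free factor R = e^0.01 = 1.0101; dividend-adjusted growth = e^(0.01−0.01) = 1.0000.
Risk-neutral probability p = (1.0000 − 0.65)/(1.35 − 0.65) = 0.3500/0.7000 = 0.5000
Terminal stock prices: S_uu = 136.7, S_ud = 65.81, S_dd = 31.69
Terminal payoffs (K − S): max(-71.69, 0) = 0, max(-0.8125, 0) = 0, max(33.31, 0) = 33.31
Node u (S = 101.2): V_u = e^(−0.01)·[0.5000·0.0000 + 0.5000·0.0000] = 0.0000
Node d (S = 48.75): V_d = e^(−0.01)·[0.5000·0.0000 + 0.5000·33.3125] = 16.4905
Node 0 (S = 75): V_0 = e^(−0.01)·[0.5000·0.0000 + 0.5000·16.4905] = 8.1632

8.16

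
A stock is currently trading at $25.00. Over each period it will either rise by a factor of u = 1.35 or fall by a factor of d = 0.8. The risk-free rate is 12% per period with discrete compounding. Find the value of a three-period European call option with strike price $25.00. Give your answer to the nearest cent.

Risk-neutral probability p = (1 + 0.12 − 0.8)/(1.35 − 0.8) = 0.3200/0.5500 = 0.5818
Terminal stock prices: S_uuu = 61.51, S_uud = 36.45, S_udd = 21.6, S_ddd = 12.8
Terminal payoffs (S − K): max(36.51, 0) = 36.51, max(11.45, 0) = 11.45, max(-3.4, 0) = 0, max(-12.2, 0) = 0
Node uu (S = 45.56): V_uu = 1/1.12·[0.5818·36.5094 + 0.4182·11.4500] = 23.2411
Node ud (S = 27): V_ud = 1/1.12·[0.5818·11.4500 + 0.4182·0.0000] = 5.9481
Node dd (S = 16): V_dd = 1/1.12·[0.5818·0.0000 + 0.4182·0.0000] = 0.0000
Node u (S = 33.75): V_u = 1/1.12·[0.5818·23.2411 + 0.4182·5.9481] = 14.2941
Node d (S = 20): V_d = 1/1.12·[0.5818·5.9481 + 0.4182·0.0000] = 3.0899
Node 0 (S = 25): V_0 = 1/1.12·[0.5818·14.2941 + 0.4182·3.0899] = 8.5792

$8.58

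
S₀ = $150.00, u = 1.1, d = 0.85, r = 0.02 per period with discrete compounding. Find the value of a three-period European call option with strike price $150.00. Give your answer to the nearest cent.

Risk-neutral probability p = (1 + 0.02 − 0.85)/(1.1 − 0.85) = 0.1700/0.2500 = 0.6800
Terminal stock prices: S_uuu = 199.7, S_uud = 154.3, S_udd = 119.2, S_ddd = 92.12
Terminal payoffs (S − K): max(49.65, 0) = 49.65, max(4.275, 0) = 4.275, max(-30.79, 0) = 0, max(-57.88, 0) = 0
Node uu (S = 181.5): V_uu = 1/1.02·[0.6800·49.6500 + 0.3200·4.2750] = 34.4412
Node ud (S = 140.2): V_ud = 1/1.02·[0.6800·4.2750 + 0.3200·0.0000] = 2.8500
Node dd (S = 108.4): V_dd = 1/1.02·[0.6800·0.0000 + 0.3200·0.0000] = 0.0000
Node u (S = 165): V_u = 1/1.02·[0.6800·34.4412 + 0.3200·2.8500] = 23.8549
Node d (S = 127.5): V_d = 1/1.02·[0.6800·2.8500 + 0.3200·0.0000] = 1.9000
Node 0 (S = 150): V_0 = 1/1.02·[0.6800·23.8549 + 0.3200·1.9000] = 16.4993

$16.50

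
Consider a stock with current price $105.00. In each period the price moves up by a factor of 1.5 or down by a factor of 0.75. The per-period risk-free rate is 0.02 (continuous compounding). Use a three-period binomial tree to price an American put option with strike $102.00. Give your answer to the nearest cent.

$20.61

Risk-neutral probability p = (e^0.02 − 0.75)/(1.5 − 0.75) = 0.2702/0.7500 = 0.3603
Terminal stock prices: S_uuu = 354.4, S_uud = 177.2, S_udd = 88.59, S_ddd = 44.3
Terminal payoffs (K − S): max(-252.4, 0) = 0, max(-75.19, 0) = 0, max(13.41, 0) = 13.41, max(57.7, 0) = 57.7
Node uu (S = 236.2): continuation = e^(−0.02)·[0.3603·0.0000 + 0.6397·0.0000] = 0.0000; exercise value = 0.0000 ≤ continuation, so V_uu = 0.0000
Node ud (S = 118.1): continuation = e^(−0.02)·[0.3603·0.0000 + 0.6397·13.4062] = 8.4066; exercise value = 0.0000 ≤ continuation, so V_ud = 8.4066
Node dd (S = 59.06): continuation = e^(−0.02)·[0.3603·13.4062 + 0.6397·57.7031] = 40.9178; exercise value = 42.9375 > continuation, so V_dd = 42.9375 (exercise)
Node u (S = 157.5): continuation = e^(−0.02)·[0.3603·0.0000 + 0.6397·8.4066] = 5.2715; exercise value = 0.0000 ≤ continuation, so V_u = 5.2715
Node d (S = 78.75): continuation = e^(−0.02)·[0.3603·8.4066 + 0.6397·42.9375] = 29.8932; exercise value = 23.2500 ≤ continuation, so V_d = 29.8932
Node 0 (S = 105): continuation = e^(−0.02)·[0.3603·5.2715 + 0.6397·29.8932] = 20.6065; exercise value = 0.0000 ≤ continuation, so V_0 = 20.6065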